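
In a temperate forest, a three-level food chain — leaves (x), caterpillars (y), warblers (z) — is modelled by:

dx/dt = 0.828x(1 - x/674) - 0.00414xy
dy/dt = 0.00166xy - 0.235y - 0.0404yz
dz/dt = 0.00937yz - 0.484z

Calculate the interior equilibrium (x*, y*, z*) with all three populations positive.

x* ≈ 500, y* ≈ 51.7, z* ≈ 14.7

From dz/dt = 0: 0.00937y* = 0.484, so y* = 51.7.
From dx/dt = 0: 0.828(1 - x*/674) = 0.00414·51.7, giving x* = 674·(1 - 0.258) = 500.
From dy/dt = 0: 0.00166·500 - 0.235 = 0.0404z*, so z* = 0.595/0.0404 = 14.7.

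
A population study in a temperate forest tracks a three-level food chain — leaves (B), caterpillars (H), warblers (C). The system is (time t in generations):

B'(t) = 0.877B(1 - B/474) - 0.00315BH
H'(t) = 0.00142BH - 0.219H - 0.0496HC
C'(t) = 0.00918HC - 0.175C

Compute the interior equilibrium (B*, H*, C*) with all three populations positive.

From dC/dt = 0: 0.00918H* = 0.175, so H* = 19.1.
From dB/dt = 0: 0.877(1 - B*/474) = 0.00315·19.1, giving B* = 474·(1 - 0.0685) = 442.
From dH/dt = 0: 0.00142·442 - 0.219 = 0.0496C*, so C* = 0.408/0.0496 = 8.23.

B* ≈ 442, H* ≈ 19.1, C* ≈ 8.23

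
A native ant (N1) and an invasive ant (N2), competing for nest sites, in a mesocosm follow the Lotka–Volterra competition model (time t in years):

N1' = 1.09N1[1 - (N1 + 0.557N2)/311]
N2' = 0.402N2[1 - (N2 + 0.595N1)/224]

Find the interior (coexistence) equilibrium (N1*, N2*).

N1* ≈ 279, N2* ≈ 58.3

Setting both brackets to zero gives the nullclines N1 + 0.557N2 = 311 and 0.595N1 + N2 = 224.
Substituting N2 = 224 - 0.595N1 into the first: N1(1 - 0.557·0.595) = 311 - 0.557·224.
So N1* = 186/0.669 = 279, and then N2* = 224 - 0.595·279 = 58.3.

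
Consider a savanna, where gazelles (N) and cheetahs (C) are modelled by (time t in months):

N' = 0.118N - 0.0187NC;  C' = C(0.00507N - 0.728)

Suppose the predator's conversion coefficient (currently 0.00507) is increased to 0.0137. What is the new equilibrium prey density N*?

N* ≈ 53.1

At the interior fixed point, setting dC/dt = 0 with C > 0 fixes N* = (predator death rate)/(NC coefficient) — independent of the other coefficients.
With the change, N* = 0.728/0.0137 = 53.1; it falls from 144.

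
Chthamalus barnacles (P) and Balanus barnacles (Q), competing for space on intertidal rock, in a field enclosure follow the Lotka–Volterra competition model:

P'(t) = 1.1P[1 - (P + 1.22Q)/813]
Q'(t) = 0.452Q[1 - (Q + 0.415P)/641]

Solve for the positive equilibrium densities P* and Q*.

P* ≈ 62.8, Q* ≈ 615

Setting both brackets to zero gives the nullclines P + 1.22Q = 813 and 0.415P + Q = 641.
Substituting Q = 641 - 0.415P into the first: P(1 - 1.22·0.415) = 813 - 1.22·641.
So P* = 31/0.494 = 62.8, and then Q* = 641 - 0.415·62.8 = 615.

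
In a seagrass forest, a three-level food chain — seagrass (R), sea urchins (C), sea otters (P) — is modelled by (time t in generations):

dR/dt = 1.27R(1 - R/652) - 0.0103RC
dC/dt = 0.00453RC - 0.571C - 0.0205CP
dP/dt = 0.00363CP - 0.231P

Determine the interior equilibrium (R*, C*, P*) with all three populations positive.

R* ≈ 315, C* ≈ 63.6, P* ≈ 41.9

From dP/dt = 0: 0.00363C* = 0.231, so C* = 63.6.
From dR/dt = 0: 1.27(1 - R*/652) = 0.0103·63.6, giving R* = 652·(1 - 0.516) = 315.
From dC/dt = 0: 0.00453·315 - 0.571 = 0.0205P*, so P* = 0.858/0.0205 = 41.9.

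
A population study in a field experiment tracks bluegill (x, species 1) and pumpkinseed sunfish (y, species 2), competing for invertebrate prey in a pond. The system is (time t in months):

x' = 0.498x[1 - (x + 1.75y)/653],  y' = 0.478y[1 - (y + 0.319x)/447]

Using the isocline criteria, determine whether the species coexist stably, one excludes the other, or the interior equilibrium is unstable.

species 2 excludes species 1

Compare the nullcline intercepts: K1/α12 = 653/1.75 = 373 < K2 = 447; K2/α21 = 447/0.319 = 1400 > K1 = 653.
Since the inequalities point opposite ways, species 2 can invade but species 1 cannot.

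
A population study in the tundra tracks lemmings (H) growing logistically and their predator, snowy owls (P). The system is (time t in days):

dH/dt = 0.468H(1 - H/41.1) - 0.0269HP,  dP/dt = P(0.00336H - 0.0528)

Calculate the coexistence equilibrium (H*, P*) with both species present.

H* ≈ 15.7, P* ≈ 10.7

From dP/dt = 0 with P > 0: 0.00336H* = 0.0528, so H* = 15.7.
Substitute into dH/dt = 0: 0.468(1 - 15.7/41.1) = 0.0269P*.
The bracket is 0.618, giving P* = 0.289/0.0269 = 10.7.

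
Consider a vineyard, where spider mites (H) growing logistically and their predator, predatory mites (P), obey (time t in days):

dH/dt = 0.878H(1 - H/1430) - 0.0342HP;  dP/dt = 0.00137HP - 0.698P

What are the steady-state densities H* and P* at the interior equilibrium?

From dP/dt = 0 with P > 0: 0.00137H* = 0.698, so H* = 509.
Substitute into dH/dt = 0: 0.878(1 - 509/1430) = 0.0342P*.
The bracket is 0.644, giving P* = 0.565/0.0342 = 16.5.

H* ≈ 509, P* ≈ 16.5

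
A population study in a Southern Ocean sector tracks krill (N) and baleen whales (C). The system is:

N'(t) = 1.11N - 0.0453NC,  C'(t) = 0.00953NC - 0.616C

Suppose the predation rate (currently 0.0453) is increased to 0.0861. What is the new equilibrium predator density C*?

C* ≈ 12.9

At the interior fixed point, setting dN/dt = 0 with N > 0 fixes C* = (prey growth rate)/(NC coefficient) — independent of the other coefficients.
With the change, C* = 1.11/0.0861 = 12.9; it falls from 24.5.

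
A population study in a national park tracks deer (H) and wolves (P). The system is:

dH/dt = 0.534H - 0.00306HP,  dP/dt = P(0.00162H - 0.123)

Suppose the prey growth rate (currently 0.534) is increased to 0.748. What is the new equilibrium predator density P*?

At the interior fixed point, setting dH/dt = 0 with H > 0 fixes P* = (prey growth rate)/(HP coefficient) — independent of the other coefficients.
With the change, P* = 0.748/0.00306 = 244; it rises from 175.

P* ≈ 244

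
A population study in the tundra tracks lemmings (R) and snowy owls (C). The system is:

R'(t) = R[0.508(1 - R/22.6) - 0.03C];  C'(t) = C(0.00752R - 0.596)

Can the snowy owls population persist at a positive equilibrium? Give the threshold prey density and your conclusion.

The predator equation gives dC/dt > 0 only when R > 0.596/0.00752 = 79.3.
Without the predator, R → K = 22.6. Since 22.6 < 79.3, the predator cannot invade.

Threshold R = 79.3; K < 79.3, so no, the predator goes extinct.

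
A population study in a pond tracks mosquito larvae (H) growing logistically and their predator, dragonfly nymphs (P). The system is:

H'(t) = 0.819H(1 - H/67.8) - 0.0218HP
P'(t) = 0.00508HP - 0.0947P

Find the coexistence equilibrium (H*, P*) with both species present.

H* ≈ 18.6, P* ≈ 27.2

From dP/dt = 0 with P > 0: 0.00508H* = 0.0947, so H* = 18.6.
Substitute into dH/dt = 0: 0.819(1 - 18.6/67.8) = 0.0218P*.
The bracket is 0.725, giving P* = 0.594/0.0218 = 27.2.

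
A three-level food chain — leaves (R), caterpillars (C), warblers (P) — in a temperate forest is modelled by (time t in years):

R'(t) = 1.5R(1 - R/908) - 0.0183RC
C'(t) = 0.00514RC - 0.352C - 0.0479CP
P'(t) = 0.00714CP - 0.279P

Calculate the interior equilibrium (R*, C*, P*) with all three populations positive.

From dP/dt = 0: 0.00714C* = 0.279, so C* = 39.1.
From dR/dt = 0: 1.5(1 - R*/908) = 0.0183·39.1, giving R* = 908·(1 - 0.477) = 475.
From dC/dt = 0: 0.00514·475 - 0.352 = 0.0479P*, so P* = 2.09/0.0479 = 43.6.

R* ≈ 475, C* ≈ 39.1, P* ≈ 43.6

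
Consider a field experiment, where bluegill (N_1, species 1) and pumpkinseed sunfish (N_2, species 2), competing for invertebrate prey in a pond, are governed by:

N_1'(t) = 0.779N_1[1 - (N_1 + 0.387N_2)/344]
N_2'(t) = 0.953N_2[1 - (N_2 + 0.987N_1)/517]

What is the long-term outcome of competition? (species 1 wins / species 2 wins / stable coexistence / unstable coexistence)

Compare the nullcline intercepts: K1/α12 = 344/0.387 = 889 > K2 = 517; K2/α21 = 517/0.987 = 524 > K1 = 344.
Since both inequalities hold, each species can invade when rare, so the interior equilibrium is stable.

stable coexistence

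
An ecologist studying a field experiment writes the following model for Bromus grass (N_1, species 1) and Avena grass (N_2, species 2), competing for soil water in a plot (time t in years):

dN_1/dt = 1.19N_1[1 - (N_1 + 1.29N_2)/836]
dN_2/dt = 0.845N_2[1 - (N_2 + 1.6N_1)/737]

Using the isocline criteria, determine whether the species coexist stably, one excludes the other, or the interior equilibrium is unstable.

Compare the nullcline intercepts: K1/α12 = 836/1.29 = 648 < K2 = 737; K2/α21 = 737/1.6 = 461 < K1 = 836.
Since both are reversed, neither can invade when rare; the interior point is a saddle.

unstable coexistence (outcome depends on initial conditions)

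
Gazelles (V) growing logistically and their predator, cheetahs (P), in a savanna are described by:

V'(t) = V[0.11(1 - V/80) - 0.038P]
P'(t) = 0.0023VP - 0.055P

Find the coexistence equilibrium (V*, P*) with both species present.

From dP/dt = 0 with P > 0: 0.0023V* = 0.055, so V* = 23.9.
Substitute into dV/dt = 0: 0.11(1 - 23.9/80) = 0.038P*.
The bracket is 0.701, giving P* = 0.0771/0.038 = 2.03.

V* ≈ 23.9, P* ≈ 2.03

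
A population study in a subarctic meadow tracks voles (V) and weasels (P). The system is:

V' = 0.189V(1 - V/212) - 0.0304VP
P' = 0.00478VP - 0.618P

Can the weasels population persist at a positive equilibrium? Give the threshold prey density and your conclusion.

Threshold V = 129; K > 129, so yes, the predator persists.

The predator equation gives dP/dt > 0 only when V > 0.618/0.00478 = 129.
Without the predator, V → K = 212. Since 212 > 129, the predator can invade and persist.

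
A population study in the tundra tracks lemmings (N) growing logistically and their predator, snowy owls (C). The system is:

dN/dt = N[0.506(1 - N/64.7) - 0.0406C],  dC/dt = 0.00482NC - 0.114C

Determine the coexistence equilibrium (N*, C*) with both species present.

N* ≈ 23.7, C* ≈ 7.91

From dC/dt = 0 with C > 0: 0.00482N* = 0.114, so N* = 23.7.
Substitute into dN/dt = 0: 0.506(1 - 23.7/64.7) = 0.0406C*.
The bracket is 0.634, giving C* = 0.321/0.0406 = 7.91.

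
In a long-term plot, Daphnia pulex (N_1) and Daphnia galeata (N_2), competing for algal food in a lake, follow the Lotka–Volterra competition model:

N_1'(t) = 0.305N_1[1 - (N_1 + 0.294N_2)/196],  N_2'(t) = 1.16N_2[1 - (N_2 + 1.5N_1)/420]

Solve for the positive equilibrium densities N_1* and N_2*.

N_1* ≈ 130, N_2* ≈ 225

Setting both brackets to zero gives the nullclines N_1 + 0.294N_2 = 196 and 1.5N_1 + N_2 = 420.
Substituting N_2 = 420 - 1.5N_1 into the first: N_1(1 - 0.294·1.5) = 196 - 0.294·420.
So N_1* = 72.5/0.559 = 130, and then N_2* = 420 - 1.5·130 = 225.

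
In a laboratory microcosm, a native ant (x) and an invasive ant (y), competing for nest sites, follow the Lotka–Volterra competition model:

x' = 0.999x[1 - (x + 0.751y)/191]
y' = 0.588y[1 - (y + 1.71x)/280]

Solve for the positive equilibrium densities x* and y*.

x* ≈ 67.8, y* ≈ 164

Setting both brackets to zero gives the nullclines x + 0.751y = 191 and 1.71x + y = 280.
Substituting y = 280 - 1.71x into the first: x(1 - 0.751·1.71) = 191 - 0.751·280.
So x* = -19.3/-0.284 = 67.8, and then y* = 280 - 1.71·67.8 = 164.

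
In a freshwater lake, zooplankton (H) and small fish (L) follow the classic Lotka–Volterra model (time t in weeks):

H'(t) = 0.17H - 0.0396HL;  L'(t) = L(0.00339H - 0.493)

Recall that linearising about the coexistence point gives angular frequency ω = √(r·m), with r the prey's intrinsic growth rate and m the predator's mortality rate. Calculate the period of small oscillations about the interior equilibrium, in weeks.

T ≈ 21.7 weeks

Here r = 0.17 and m = 0.493, so r·m = 0.0838.
ω = √0.0838 = 0.289 per week, hence T = 2π/ω ≈ 21.7 weeks.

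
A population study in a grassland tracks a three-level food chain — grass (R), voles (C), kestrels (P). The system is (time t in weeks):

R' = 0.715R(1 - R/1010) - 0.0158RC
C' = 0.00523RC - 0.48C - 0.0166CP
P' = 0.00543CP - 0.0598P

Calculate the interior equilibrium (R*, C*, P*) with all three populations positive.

From dP/dt = 0: 0.00543C* = 0.0598, so C* = 11.
From dR/dt = 0: 0.715(1 - R*/1010) = 0.0158·11, giving R* = 1010·(1 - 0.243) = 764.
From dC/dt = 0: 0.00523·764 - 0.48 = 0.0166P*, so P* = 3.52/0.0166 = 212.

R* ≈ 764, C* ≈ 11, P* ≈ 212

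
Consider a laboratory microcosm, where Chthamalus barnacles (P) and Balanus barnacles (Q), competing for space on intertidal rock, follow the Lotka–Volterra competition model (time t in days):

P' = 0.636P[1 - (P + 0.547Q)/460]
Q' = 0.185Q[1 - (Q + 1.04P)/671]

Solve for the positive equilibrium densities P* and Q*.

P* ≈ 216, Q* ≈ 447

Setting both brackets to zero gives the nullclines P + 0.547Q = 460 and 1.04P + Q = 671.
Substituting Q = 671 - 1.04P into the first: P(1 - 0.547·1.04) = 460 - 0.547·671.
So P* = 93/0.431 = 216, and then Q* = 671 - 1.04·216 = 447.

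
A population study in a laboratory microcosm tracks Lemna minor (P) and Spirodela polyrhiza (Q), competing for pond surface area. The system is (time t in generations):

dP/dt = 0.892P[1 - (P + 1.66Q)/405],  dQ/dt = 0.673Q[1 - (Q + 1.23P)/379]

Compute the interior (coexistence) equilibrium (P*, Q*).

P* ≈ 215, Q* ≈ 114

Setting both brackets to zero gives the nullclines P + 1.66Q = 405 and 1.23P + Q = 379.
Substituting Q = 379 - 1.23P into the first: P(1 - 1.66·1.23) = 405 - 1.66·379.
So P* = -224/-1.04 = 215, and then Q* = 379 - 1.23·215 = 114.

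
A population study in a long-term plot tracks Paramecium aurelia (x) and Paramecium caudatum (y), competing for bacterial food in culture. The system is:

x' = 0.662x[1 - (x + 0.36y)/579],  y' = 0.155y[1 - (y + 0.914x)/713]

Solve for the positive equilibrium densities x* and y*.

Setting both brackets to zero gives the nullclines x + 0.36y = 579 and 0.914x + y = 713.
Substituting y = 713 - 0.914x into the first: x(1 - 0.36·0.914) = 579 - 0.36·713.
So x* = 322/0.671 = 480, and then y* = 713 - 0.914·480 = 274.

x* ≈ 480, y* ≈ 274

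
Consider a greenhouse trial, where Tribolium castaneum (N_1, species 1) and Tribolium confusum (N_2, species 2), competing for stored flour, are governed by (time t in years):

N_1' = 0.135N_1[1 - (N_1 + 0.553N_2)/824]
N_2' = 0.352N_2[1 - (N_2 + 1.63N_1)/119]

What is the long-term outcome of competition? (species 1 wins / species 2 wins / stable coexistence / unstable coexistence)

Compare the nullcline intercepts: K1/α12 = 824/0.553 = 1490 > K2 = 119; K2/α21 = 119/1.63 = 73 < K1 = 824.
Since the inequalities point opposite ways, species 1 can invade but species 2 cannot.

species 1 excludes species 2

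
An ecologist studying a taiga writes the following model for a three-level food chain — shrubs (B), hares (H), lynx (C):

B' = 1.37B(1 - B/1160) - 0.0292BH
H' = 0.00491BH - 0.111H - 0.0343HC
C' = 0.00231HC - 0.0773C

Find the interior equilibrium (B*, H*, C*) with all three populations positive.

From dC/dt = 0: 0.00231H* = 0.0773, so H* = 33.5.
From dB/dt = 0: 1.37(1 - B*/1160) = 0.0292·33.5, giving B* = 1160·(1 - 0.713) = 333.
From dH/dt = 0: 0.00491·333 - 0.111 = 0.0343C*, so C* = 1.52/0.0343 = 44.4.

B* ≈ 333, H* ≈ 33.5, C* ≈ 44.4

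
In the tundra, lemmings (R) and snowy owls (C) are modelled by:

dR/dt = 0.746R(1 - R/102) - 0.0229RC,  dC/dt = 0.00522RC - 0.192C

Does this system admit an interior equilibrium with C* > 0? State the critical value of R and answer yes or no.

Threshold R = 36.8; K > 36.8, so yes, the predator persists.

The predator equation gives dC/dt > 0 only when R > 0.192/0.00522 = 36.8.
Without the predator, R → K = 102. Since 102 > 36.8, the predator can invade and persist.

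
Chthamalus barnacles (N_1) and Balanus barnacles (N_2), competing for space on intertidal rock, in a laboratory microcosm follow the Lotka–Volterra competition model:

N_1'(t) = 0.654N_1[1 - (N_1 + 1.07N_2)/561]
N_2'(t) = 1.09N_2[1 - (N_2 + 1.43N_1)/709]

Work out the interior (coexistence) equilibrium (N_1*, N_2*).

Setting both brackets to zero gives the nullclines N_1 + 1.07N_2 = 561 and 1.43N_1 + N_2 = 709.
Substituting N_2 = 709 - 1.43N_1 into the first: N_1(1 - 1.07·1.43) = 561 - 1.07·709.
So N_1* = -198/-0.53 = 373, and then N_2* = 709 - 1.43·373 = 176.

N_1* ≈ 373, N_2* ≈ 176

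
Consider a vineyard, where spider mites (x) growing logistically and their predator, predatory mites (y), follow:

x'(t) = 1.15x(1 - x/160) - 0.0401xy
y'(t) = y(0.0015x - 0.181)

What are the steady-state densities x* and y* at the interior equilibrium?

From dy/dt = 0 with y > 0: 0.0015x* = 0.181, so x* = 121.
Substitute into dx/dt = 0: 1.15(1 - 121/160) = 0.0401y*.
The bracket is 0.246, giving y* = 0.283/0.0401 = 7.05.

x* ≈ 121, y* ≈ 7.05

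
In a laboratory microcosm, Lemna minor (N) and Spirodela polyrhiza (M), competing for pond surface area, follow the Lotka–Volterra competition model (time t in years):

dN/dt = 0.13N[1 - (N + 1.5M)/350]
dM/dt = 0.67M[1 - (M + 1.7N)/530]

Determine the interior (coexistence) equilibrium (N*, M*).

Setting both brackets to zero gives the nullclines N + 1.5M = 350 and 1.7N + M = 530.
Substituting M = 530 - 1.7N into the first: N(1 - 1.5·1.7) = 350 - 1.5·530.
So N* = -445/-1.55 = 287, and then M* = 530 - 1.7·287 = 41.9.

N* ≈ 287, M* ≈ 41.9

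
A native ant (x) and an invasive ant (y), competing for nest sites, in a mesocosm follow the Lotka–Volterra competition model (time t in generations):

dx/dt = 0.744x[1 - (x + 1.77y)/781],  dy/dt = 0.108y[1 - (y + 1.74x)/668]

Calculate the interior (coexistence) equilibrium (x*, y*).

x* ≈ 193, y* ≈ 332

Setting both brackets to zero gives the nullclines x + 1.77y = 781 and 1.74x + y = 668.
Substituting y = 668 - 1.74x into the first: x(1 - 1.77·1.74) = 781 - 1.77·668.
So x* = -401/-2.08 = 193, and then y* = 668 - 1.74·193 = 332.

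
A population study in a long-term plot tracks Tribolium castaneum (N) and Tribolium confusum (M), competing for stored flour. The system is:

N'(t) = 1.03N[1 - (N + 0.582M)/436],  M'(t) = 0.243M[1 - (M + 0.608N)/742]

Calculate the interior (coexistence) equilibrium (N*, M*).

N* ≈ 6.43, M* ≈ 738

Setting both brackets to zero gives the nullclines N + 0.582M = 436 and 0.608N + M = 742.
Substituting M = 742 - 0.608N into the first: N(1 - 0.582·0.608) = 436 - 0.582·742.
So N* = 4.16/0.646 = 6.43, and then M* = 742 - 0.608·6.43 = 738.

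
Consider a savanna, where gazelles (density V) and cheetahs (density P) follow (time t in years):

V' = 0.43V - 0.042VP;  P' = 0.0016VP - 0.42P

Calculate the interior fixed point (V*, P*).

V* ≈ 262, P* ≈ 10.2

Set dP/dt = 0 with P > 0: 0.0016V - 0.42 = 0, so V* = 0.42/0.0016 = 262.
Set dV/dt = 0 with V > 0: 0.43 - 0.042P = 0, so P* = 0.43/0.042 = 10.2.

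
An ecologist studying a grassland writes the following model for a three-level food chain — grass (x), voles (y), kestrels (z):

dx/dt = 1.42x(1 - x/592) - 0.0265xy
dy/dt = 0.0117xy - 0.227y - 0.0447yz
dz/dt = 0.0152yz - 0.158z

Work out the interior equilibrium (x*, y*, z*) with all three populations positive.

x* ≈ 477, y* ≈ 10.4, z* ≈ 120

From dz/dt = 0: 0.0152y* = 0.158, so y* = 10.4.
From dx/dt = 0: 1.42(1 - x*/592) = 0.0265·10.4, giving x* = 592·(1 - 0.194) = 477.
From dy/dt = 0: 0.0117·477 - 0.227 = 0.0447z*, so z* = 5.36/0.0447 = 120.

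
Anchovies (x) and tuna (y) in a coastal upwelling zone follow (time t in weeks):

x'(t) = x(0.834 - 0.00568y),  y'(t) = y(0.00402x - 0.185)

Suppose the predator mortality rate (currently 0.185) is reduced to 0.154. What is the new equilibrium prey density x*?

At the interior fixed point, setting dy/dt = 0 with y > 0 fixes x* = (predator death rate)/(xy coefficient) — independent of the other coefficients.
With the change, x* = 0.154/0.00402 = 38.3; it falls from 46.

x* ≈ 38.3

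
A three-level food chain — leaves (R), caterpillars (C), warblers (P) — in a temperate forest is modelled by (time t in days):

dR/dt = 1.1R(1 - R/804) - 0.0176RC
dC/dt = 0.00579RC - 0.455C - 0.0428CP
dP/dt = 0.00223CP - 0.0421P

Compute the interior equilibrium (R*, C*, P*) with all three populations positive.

R* ≈ 561, C* ≈ 18.9, P* ≈ 65.3

From dP/dt = 0: 0.00223C* = 0.0421, so C* = 18.9.
From dR/dt = 0: 1.1(1 - R*/804) = 0.0176·18.9, giving R* = 804·(1 - 0.302) = 561.
From dC/dt = 0: 0.00579·561 - 0.455 = 0.0428P*, so P* = 2.79/0.0428 = 65.3.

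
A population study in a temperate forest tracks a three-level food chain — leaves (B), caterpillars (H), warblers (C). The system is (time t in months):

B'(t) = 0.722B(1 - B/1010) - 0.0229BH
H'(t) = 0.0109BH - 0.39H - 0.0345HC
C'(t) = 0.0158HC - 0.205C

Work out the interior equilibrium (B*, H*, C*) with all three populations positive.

B* ≈ 594, H* ≈ 13, C* ≈ 176

From dC/dt = 0: 0.0158H* = 0.205, so H* = 13.
From dB/dt = 0: 0.722(1 - B*/1010) = 0.0229·13, giving B* = 1010·(1 - 0.412) = 594.
From dH/dt = 0: 0.0109·594 - 0.39 = 0.0345C*, so C* = 6.09/0.0345 = 176.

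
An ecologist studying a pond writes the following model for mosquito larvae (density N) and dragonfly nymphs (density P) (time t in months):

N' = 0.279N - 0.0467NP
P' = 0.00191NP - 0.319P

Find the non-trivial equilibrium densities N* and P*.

Set dP/dt = 0 with P > 0: 0.00191N - 0.319 = 0, so N* = 0.319/0.00191 = 167.
Set dN/dt = 0 with N > 0: 0.279 - 0.0467P = 0, so P* = 0.279/0.0467 = 5.97.

N* ≈ 167, P* ≈ 5.97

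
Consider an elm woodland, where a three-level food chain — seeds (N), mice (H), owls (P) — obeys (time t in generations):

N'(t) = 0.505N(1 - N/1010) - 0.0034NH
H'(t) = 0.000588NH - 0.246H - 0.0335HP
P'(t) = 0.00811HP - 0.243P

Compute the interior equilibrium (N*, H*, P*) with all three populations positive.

From dP/dt = 0: 0.00811H* = 0.243, so H* = 30.
From dN/dt = 0: 0.505(1 - N*/1010) = 0.0034·30, giving N* = 1010·(1 - 0.202) = 806.
From dH/dt = 0: 0.000588·806 - 0.246 = 0.0335P*, so P* = 0.228/0.0335 = 6.81.

N* ≈ 806, H* ≈ 30, P* ≈ 6.81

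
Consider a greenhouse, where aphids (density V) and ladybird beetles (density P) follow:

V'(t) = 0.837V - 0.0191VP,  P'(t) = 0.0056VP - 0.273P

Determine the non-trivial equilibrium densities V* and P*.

Set dP/dt = 0 with P > 0: 0.0056V - 0.273 = 0, so V* = 0.273/0.0056 = 48.8.
Set dV/dt = 0 with V > 0: 0.837 - 0.0191P = 0, so P* = 0.837/0.0191 = 43.8.

V* ≈ 48.8, P* ≈ 43.8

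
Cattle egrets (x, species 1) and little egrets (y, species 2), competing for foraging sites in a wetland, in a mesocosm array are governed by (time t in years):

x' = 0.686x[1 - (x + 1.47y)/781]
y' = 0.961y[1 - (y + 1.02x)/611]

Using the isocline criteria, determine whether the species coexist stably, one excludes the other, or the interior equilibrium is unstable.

unstable coexistence (outcome depends on initial conditions)

Compare the nullcline intercepts: K1/α12 = 781/1.47 = 531 < K2 = 611; K2/α21 = 611/1.02 = 599 < K1 = 781.
Since both are reversed, neither can invade when rare; the interior point is a saddle.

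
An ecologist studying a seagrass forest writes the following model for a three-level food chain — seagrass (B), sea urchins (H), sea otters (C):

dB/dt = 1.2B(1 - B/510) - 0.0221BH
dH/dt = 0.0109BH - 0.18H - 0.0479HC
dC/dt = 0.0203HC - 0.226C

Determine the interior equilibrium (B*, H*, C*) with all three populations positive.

B* ≈ 405, H* ≈ 11.1, C* ≈ 88.5

From dC/dt = 0: 0.0203H* = 0.226, so H* = 11.1.
From dB/dt = 0: 1.2(1 - B*/510) = 0.0221·11.1, giving B* = 510·(1 - 0.205) = 405.
From dH/dt = 0: 0.0109·405 - 0.18 = 0.0479C*, so C* = 4.24/0.0479 = 88.5.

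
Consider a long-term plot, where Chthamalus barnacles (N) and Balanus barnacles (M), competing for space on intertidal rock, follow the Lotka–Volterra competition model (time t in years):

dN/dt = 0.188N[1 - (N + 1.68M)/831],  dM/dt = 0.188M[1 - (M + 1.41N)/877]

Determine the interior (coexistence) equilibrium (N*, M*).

Setting both brackets to zero gives the nullclines N + 1.68M = 831 and 1.41N + M = 877.
Substituting M = 877 - 1.41N into the first: N(1 - 1.68·1.41) = 831 - 1.68·877.
So N* = -642/-1.37 = 469, and then M* = 877 - 1.41·469 = 215.

N* ≈ 469, M* ≈ 215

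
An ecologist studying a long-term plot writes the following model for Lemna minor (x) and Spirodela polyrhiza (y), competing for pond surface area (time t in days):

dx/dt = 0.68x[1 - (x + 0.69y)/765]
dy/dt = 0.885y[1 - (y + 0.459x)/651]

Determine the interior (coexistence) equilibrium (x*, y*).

x* ≈ 462, y* ≈ 439

Setting both brackets to zero gives the nullclines x + 0.69y = 765 and 0.459x + y = 651.
Substituting y = 651 - 0.459x into the first: x(1 - 0.69·0.459) = 765 - 0.69·651.
So x* = 316/0.683 = 462, and then y* = 651 - 0.459·462 = 439.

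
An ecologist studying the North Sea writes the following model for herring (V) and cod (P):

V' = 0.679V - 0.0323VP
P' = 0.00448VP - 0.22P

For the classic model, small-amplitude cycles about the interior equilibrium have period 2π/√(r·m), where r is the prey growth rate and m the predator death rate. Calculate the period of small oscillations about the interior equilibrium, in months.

Here r = 0.679 and m = 0.22, so r·m = 0.149.
ω = √0.149 = 0.386 per month, hence T = 2π/ω ≈ 16.3 months.

T ≈ 16.3 months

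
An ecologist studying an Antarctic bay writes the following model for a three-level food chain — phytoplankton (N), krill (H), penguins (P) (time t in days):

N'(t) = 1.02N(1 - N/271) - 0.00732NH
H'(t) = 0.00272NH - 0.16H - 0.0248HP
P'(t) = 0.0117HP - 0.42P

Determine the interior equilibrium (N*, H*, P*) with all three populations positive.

N* ≈ 201, H* ≈ 35.9, P* ≈ 15.6

From dP/dt = 0: 0.0117H* = 0.42, so H* = 35.9.
From dN/dt = 0: 1.02(1 - N*/271) = 0.00732·35.9, giving N* = 271·(1 - 0.258) = 201.
From dH/dt = 0: 0.00272·201 - 0.16 = 0.0248P*, so P* = 0.387/0.0248 = 15.6.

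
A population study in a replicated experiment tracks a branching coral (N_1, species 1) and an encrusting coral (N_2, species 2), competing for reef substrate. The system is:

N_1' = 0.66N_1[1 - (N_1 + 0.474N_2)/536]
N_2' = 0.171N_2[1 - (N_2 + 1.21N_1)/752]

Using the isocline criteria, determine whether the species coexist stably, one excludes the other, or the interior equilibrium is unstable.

Compare the nullcline intercepts: K1/α12 = 536/0.474 = 1130 > K2 = 752; K2/α21 = 752/1.21 = 621 > K1 = 536.
Since both inequalities hold, each species can invade when rare, so the interior equilibrium is stable.

stable coexistence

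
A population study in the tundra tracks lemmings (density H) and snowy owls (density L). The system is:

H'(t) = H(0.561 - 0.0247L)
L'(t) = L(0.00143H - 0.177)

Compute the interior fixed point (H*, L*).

H* ≈ 124, L* ≈ 22.7

Set dL/dt = 0 with L > 0: 0.00143H - 0.177 = 0, so H* = 0.177/0.00143 = 124.
Set dH/dt = 0 with H > 0: 0.561 - 0.0247L = 0, so L* = 0.561/0.0247 = 22.7.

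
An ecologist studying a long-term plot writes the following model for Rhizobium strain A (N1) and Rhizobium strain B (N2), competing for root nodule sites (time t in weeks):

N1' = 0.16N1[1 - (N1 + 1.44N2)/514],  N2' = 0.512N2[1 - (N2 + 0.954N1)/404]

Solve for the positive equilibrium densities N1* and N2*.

Setting both brackets to zero gives the nullclines N1 + 1.44N2 = 514 and 0.954N1 + N2 = 404.
Substituting N2 = 404 - 0.954N1 into the first: N1(1 - 1.44·0.954) = 514 - 1.44·404.
So N1* = -67.8/-0.374 = 181, and then N2* = 404 - 0.954·181 = 231.

N1* ≈ 181, N2* ≈ 231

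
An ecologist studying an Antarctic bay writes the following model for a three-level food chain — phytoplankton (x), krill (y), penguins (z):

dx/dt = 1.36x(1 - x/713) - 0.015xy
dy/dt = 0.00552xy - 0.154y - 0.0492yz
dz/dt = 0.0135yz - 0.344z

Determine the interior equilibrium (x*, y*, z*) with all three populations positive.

From dz/dt = 0: 0.0135y* = 0.344, so y* = 25.5.
From dx/dt = 0: 1.36(1 - x*/713) = 0.015·25.5, giving x* = 713·(1 - 0.281) = 513.
From dy/dt = 0: 0.00552·513 - 0.154 = 0.0492z*, so z* = 2.68/0.0492 = 54.4.

x* ≈ 513, y* ≈ 25.5, z* ≈ 54.4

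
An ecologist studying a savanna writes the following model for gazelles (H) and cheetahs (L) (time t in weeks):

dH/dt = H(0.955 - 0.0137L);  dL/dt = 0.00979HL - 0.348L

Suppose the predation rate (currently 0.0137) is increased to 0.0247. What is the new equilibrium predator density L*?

L* ≈ 38.7

At the interior fixed point, setting dH/dt = 0 with H > 0 fixes L* = (prey growth rate)/(HL coefficient) — independent of the other coefficients.
With the change, L* = 0.955/0.0247 = 38.7; it falls from 69.7.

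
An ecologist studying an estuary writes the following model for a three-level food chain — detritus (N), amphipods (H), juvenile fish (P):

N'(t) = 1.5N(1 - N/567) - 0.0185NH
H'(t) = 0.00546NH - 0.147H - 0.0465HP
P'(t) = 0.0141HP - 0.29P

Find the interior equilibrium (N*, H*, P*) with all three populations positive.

From dP/dt = 0: 0.0141H* = 0.29, so H* = 20.6.
From dN/dt = 0: 1.5(1 - N*/567) = 0.0185·20.6, giving N* = 567·(1 - 0.254) = 423.
From dH/dt = 0: 0.00546·423 - 0.147 = 0.0465P*, so P* = 2.16/0.0465 = 46.5.

N* ≈ 423, H* ≈ 20.6, P* ≈ 46.5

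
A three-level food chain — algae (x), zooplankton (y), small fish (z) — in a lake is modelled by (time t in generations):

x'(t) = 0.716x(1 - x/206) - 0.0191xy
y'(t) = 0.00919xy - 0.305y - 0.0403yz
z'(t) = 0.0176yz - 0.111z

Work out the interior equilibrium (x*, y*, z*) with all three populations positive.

x* ≈ 171, y* ≈ 6.31, z* ≈ 31.5

From dz/dt = 0: 0.0176y* = 0.111, so y* = 6.31.
From dx/dt = 0: 0.716(1 - x*/206) = 0.0191·6.31, giving x* = 206·(1 - 0.168) = 171.
From dy/dt = 0: 0.00919·171 - 0.305 = 0.0403z*, so z* = 1.27/0.0403 = 31.5.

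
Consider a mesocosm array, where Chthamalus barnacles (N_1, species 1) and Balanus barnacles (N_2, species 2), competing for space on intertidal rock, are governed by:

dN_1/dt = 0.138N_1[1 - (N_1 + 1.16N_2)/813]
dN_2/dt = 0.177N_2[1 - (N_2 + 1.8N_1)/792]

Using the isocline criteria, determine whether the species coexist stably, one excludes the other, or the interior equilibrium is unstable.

unstable coexistence (outcome depends on initial conditions)

Compare the nullcline intercepts: K1/α12 = 813/1.16 = 701 < K2 = 792; K2/α21 = 792/1.8 = 440 < K1 = 813.
Since both are reversed, neither can invade when rare; the interior point is a saddle.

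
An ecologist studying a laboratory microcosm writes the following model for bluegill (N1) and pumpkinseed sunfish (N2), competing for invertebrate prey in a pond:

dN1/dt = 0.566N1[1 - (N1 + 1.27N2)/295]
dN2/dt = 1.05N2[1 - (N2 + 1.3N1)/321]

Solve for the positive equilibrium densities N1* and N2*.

N1* ≈ 173, N2* ≈ 96

Setting both brackets to zero gives the nullclines N1 + 1.27N2 = 295 and 1.3N1 + N2 = 321.
Substituting N2 = 321 - 1.3N1 into the first: N1(1 - 1.27·1.3) = 295 - 1.27·321.
So N1* = -113/-0.651 = 173, and then N2* = 321 - 1.3·173 = 96.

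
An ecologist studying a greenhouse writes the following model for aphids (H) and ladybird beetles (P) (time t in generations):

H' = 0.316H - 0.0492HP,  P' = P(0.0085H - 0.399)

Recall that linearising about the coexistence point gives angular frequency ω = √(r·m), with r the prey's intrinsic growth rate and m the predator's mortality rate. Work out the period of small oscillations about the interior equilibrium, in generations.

T ≈ 17.7 generations

Here r = 0.316 and m = 0.399, so r·m = 0.126.
ω = √0.126 = 0.355 per generation, hence T = 2π/ω ≈ 17.7 generations.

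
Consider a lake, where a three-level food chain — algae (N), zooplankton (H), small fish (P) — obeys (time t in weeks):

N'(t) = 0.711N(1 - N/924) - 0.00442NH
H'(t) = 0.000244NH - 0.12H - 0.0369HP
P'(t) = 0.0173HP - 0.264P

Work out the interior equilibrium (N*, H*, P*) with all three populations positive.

From dP/dt = 0: 0.0173H* = 0.264, so H* = 15.3.
From dN/dt = 0: 0.711(1 - N*/924) = 0.00442·15.3, giving N* = 924·(1 - 0.0949) = 836.
From dH/dt = 0: 0.000244·836 - 0.12 = 0.0369P*, so P* = 0.0841/0.0369 = 2.28.

N* ≈ 836, H* ≈ 15.3, P* ≈ 2.28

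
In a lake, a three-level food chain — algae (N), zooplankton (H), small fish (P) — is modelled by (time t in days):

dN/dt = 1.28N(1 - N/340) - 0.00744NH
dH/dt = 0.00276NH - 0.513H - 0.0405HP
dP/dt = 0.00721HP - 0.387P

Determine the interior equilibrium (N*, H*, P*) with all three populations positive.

N* ≈ 234, H* ≈ 53.7, P* ≈ 3.27

From dP/dt = 0: 0.00721H* = 0.387, so H* = 53.7.
From dN/dt = 0: 1.28(1 - N*/340) = 0.00744·53.7, giving N* = 340·(1 - 0.312) = 234.
From dH/dt = 0: 0.00276·234 - 0.513 = 0.0405P*, so P* = 0.133/0.0405 = 3.27.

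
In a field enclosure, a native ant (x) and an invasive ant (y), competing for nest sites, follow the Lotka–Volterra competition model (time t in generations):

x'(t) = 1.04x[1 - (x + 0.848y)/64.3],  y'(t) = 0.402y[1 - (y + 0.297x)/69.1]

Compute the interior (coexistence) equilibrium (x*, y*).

x* ≈ 7.62, y* ≈ 66.8

Setting both brackets to zero gives the nullclines x + 0.848y = 64.3 and 0.297x + y = 69.1.
Substituting y = 69.1 - 0.297x into the first: x(1 - 0.848·0.297) = 64.3 - 0.848·69.1.
So x* = 5.7/0.748 = 7.62, and then y* = 69.1 - 0.297·7.62 = 66.8.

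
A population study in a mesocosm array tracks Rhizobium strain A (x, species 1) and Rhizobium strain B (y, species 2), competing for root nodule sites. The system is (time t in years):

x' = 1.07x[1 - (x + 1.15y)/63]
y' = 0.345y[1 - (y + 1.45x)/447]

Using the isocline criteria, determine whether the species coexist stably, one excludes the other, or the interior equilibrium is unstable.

Compare the nullcline intercepts: K1/α12 = 63/1.15 = 54.8 < K2 = 447; K2/α21 = 447/1.45 = 308 > K1 = 63.
Since the inequalities point opposite ways, species 2 can invade but species 1 cannot.

species 2 excludes species 1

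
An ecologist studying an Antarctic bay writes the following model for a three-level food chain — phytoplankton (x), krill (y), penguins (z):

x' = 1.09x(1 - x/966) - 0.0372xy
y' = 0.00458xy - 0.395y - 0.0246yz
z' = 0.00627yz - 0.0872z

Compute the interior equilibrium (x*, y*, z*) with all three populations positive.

x* ≈ 507, y* ≈ 13.9, z* ≈ 78.4

From dz/dt = 0: 0.00627y* = 0.0872, so y* = 13.9.
From dx/dt = 0: 1.09(1 - x*/966) = 0.0372·13.9, giving x* = 966·(1 - 0.475) = 507.
From dy/dt = 0: 0.00458·507 - 0.395 = 0.0246z*, so z* = 1.93/0.0246 = 78.4.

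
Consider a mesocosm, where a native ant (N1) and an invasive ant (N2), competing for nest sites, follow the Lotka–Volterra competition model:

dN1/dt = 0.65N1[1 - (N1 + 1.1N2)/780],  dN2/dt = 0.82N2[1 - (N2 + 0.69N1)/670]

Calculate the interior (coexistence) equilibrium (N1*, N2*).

N1* ≈ 178, N2* ≈ 547

Setting both brackets to zero gives the nullclines N1 + 1.1N2 = 780 and 0.69N1 + N2 = 670.
Substituting N2 = 670 - 0.69N1 into the first: N1(1 - 1.1·0.69) = 780 - 1.1·670.
So N1* = 43/0.241 = 178, and then N2* = 670 - 0.69·178 = 547.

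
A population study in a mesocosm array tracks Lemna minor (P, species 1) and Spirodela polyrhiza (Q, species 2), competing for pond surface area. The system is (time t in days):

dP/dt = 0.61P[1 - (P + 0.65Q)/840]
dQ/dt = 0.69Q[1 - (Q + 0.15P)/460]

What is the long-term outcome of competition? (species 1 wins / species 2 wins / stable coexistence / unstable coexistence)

Compare the nullcline intercepts: K1/α12 = 840/0.65 = 1290 > K2 = 460; K2/α21 = 460/0.15 = 3070 > K1 = 840.
Since both inequalities hold, each species can invade when rare, so the interior equilibrium is stable.

stable coexistence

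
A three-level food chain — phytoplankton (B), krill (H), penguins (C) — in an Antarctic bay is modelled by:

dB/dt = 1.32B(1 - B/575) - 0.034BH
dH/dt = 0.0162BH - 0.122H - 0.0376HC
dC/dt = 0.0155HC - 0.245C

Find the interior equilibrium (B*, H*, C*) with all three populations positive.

B* ≈ 341, H* ≈ 15.8, C* ≈ 144

From dC/dt = 0: 0.0155H* = 0.245, so H* = 15.8.
From dB/dt = 0: 1.32(1 - B*/575) = 0.034·15.8, giving B* = 575·(1 - 0.407) = 341.
From dH/dt = 0: 0.0162·341 - 0.122 = 0.0376C*, so C* = 5.4/0.0376 = 144.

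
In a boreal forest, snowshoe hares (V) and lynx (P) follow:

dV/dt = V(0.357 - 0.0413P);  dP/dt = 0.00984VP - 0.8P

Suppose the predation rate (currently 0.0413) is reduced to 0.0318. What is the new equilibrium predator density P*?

P* ≈ 11.2

At the interior fixed point, setting dV/dt = 0 with V > 0 fixes P* = (prey growth rate)/(VP coefficient) — independent of the other coefficients.
With the change, P* = 0.357/0.0318 = 11.2; it rises from 8.64.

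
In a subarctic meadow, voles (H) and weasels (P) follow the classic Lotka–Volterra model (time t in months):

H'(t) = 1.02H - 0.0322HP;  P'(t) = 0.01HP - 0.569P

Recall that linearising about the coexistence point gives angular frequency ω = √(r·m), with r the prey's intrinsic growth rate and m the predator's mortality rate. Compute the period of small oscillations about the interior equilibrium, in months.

Here r = 1.02 and m = 0.569, so r·m = 0.58.
ω = √0.58 = 0.762 per month, hence T = 2π/ω ≈ 8.25 months.

T ≈ 8.25 months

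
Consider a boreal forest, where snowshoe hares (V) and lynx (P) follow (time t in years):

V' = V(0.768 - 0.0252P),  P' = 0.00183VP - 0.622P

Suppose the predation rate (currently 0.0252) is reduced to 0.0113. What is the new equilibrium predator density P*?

P* ≈ 68

At the interior fixed point, setting dV/dt = 0 with V > 0 fixes P* = (prey growth rate)/(VP coefficient) — independent of the other coefficients.
With the change, P* = 0.768/0.0113 = 68; it rises from 30.5.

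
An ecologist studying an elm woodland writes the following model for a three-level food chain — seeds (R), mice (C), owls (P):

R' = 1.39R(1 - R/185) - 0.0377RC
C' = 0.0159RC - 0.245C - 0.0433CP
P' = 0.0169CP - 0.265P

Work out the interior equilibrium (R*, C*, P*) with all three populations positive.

R* ≈ 106, C* ≈ 15.7, P* ≈ 33.4

From dP/dt = 0: 0.0169C* = 0.265, so C* = 15.7.
From dR/dt = 0: 1.39(1 - R*/185) = 0.0377·15.7, giving R* = 185·(1 - 0.425) = 106.
From dC/dt = 0: 0.0159·106 - 0.245 = 0.0433P*, so P* = 1.45/0.0433 = 33.4.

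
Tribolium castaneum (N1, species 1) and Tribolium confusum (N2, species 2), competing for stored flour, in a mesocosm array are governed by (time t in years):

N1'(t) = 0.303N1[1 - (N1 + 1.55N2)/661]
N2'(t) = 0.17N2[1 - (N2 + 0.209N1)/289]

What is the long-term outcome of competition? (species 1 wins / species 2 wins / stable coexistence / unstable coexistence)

Compare the nullcline intercepts: K1/α12 = 661/1.55 = 426 > K2 = 289; K2/α21 = 289/0.209 = 1380 > K1 = 661.
Since both inequalities hold, each species can invade when rare, so the interior equilibrium is stable.

stable coexistence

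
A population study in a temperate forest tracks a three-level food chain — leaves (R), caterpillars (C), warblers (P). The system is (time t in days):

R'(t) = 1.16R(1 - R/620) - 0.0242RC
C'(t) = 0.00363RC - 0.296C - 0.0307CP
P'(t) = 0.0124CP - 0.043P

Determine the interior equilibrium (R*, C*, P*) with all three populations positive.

R* ≈ 575, C* ≈ 3.47, P* ≈ 58.4

From dP/dt = 0: 0.0124C* = 0.043, so C* = 3.47.
From dR/dt = 0: 1.16(1 - R*/620) = 0.0242·3.47, giving R* = 620·(1 - 0.0723) = 575.
From dC/dt = 0: 0.00363·575 - 0.296 = 0.0307P*, so P* = 1.79/0.0307 = 58.4.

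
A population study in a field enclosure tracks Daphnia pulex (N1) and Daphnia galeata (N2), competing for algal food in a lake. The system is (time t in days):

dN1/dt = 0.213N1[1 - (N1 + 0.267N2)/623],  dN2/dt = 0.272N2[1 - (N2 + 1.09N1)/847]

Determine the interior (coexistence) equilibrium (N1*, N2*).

Setting both brackets to zero gives the nullclines N1 + 0.267N2 = 623 and 1.09N1 + N2 = 847.
Substituting N2 = 847 - 1.09N1 into the first: N1(1 - 0.267·1.09) = 623 - 0.267·847.
So N1* = 397/0.709 = 560, and then N2* = 847 - 1.09·560 = 237.

N1* ≈ 560, N2* ≈ 237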